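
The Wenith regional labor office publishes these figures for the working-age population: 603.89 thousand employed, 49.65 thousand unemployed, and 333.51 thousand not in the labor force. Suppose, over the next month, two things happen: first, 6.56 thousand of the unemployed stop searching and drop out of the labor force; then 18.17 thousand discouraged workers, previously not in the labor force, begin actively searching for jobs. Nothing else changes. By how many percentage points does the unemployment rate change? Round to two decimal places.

The unemployment rate changes by +1.61 percentage points.

Initially, labor force = 603.89 + 49.65 = 653.54 thousand, so u = 49.65/653.54 = 7.60%.
After the first change, unemployed and labor force both fall by 6.56 → E = 603.89, U = 43.09, labor force = 646.98 thousand.
After the second change, unemployed and labor force both rise by 18.17 → E = 603.89, U = 61.26, labor force = 665.15 thousand.
New unemployment rate = 61.26 / 665.15 = 9.21%.
Change = 9.21% − 7.60% = +1.61 percentage points.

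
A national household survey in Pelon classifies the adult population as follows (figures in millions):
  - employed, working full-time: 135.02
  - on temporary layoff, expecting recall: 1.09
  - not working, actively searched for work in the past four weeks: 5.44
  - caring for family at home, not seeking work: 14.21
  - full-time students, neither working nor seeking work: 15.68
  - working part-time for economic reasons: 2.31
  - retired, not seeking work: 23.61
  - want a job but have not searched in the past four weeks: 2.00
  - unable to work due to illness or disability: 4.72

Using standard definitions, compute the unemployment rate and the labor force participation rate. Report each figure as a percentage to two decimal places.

Employed = 135.02 + 2.31 = 137.33 million (anyone who worked, including part-time for economic reasons, counts as employed).
Unemployed = 1.09 + 5.44 = 6.53 million (jobless and actively searching, or on temporary layoff).
Labor force = 137.33 + 6.53 = 143.86 million.
Not in labor force = 14.21 + 15.68 + 23.61 + 2.00 + 4.72 = 60.22 million (those not working and not actively searching are outside the labor force — including those who want a job but have given up searching).
Civilian working-age population = 143.86 + 60.22 = 204.08 million.
Unemployment rate = 6.53 / 143.86 = 4.54%.
Labor force participation rate = 143.86 / 204.08 = 70.49%.

Unemployment rate ≈ 4.54%; labor force participation rate ≈ 70.49%.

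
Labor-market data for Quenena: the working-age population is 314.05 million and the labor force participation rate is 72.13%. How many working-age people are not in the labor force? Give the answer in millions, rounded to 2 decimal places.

About 87.53 million are not in the labor force.

Share not in the labor force = 1 − 0.7213 = 0.2787.
Not in labor force = 0.2787 × 314.05 ≈ 87.53 million.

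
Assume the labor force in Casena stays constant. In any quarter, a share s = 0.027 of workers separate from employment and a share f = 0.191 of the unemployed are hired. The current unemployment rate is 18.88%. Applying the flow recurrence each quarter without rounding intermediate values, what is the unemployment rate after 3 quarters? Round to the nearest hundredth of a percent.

With a fixed labor force, u_{t+1} = u_t + s·(1−u_t) − f·u_t = u_t·(1−s−f) + s.
Here 1−s−f = 0.782 and s = 0.027.
u_1 = 0.188800 × 0.782 + 0.027 = 0.174642.
u_2 = 0.174642 × 0.782 + 0.027 = 0.163570.
u_3 = 0.163570 × 0.782 + 0.027 = 0.154912.

Unemployment rate after three quarters ≈ 15.49%.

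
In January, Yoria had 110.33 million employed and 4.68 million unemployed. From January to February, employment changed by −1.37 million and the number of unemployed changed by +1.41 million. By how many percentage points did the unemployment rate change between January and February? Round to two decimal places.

January: labor force = 110.33 + 4.68 = 115.01; u = 4.68/115.01 = 4.07%.
February: labor force = 108.96 + 6.09 = 115.05; u = 6.09/115.05 = 5.29%.
Change = 5.29% − 4.07% = +1.22 pp.

The unemployment rate changed by +1.22 percentage points.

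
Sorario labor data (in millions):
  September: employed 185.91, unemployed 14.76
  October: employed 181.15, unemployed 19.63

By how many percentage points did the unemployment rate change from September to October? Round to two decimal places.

The unemployment rate changed by +2.42 percentage points.

September: labor force = 185.91 + 14.76 = 200.67; u = 14.76/200.67 = 7.36%.
October: labor force = 181.15 + 19.63 = 200.78; u = 19.63/200.78 = 9.78%.
Change = 9.78% − 7.36% = +2.42 pp.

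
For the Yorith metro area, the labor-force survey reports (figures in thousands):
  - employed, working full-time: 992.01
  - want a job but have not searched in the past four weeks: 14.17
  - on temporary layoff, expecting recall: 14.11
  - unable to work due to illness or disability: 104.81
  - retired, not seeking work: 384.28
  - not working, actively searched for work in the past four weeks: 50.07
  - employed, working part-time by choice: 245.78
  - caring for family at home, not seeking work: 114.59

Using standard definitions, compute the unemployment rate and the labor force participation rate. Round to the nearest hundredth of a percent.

Unemployment rate ≈ 4.93%; labor force participation rate ≈ 67.82%.

Employed = 992.01 + 245.78 = 1,237.79 thousand.
Unemployed = 14.11 + 50.07 = 64.18 thousand (jobless and actively searching, or on temporary layoff).
Labor force = 1,237.79 + 64.18 = 1,301.97 thousand.
Not in labor force = 14.17 + 104.81 + 384.28 + 114.59 = 617.85 thousand (those not working and not actively searching are outside the labor force — including those who want a job but have given up searching).
Civilian working-age population = 1,301.97 + 617.85 = 1,919.82 thousand.
Unemployment rate = 64.18 / 1,301.97 = 4.93%.
Labor force participation rate = 1,301.97 / 1,919.82 = 67.82%.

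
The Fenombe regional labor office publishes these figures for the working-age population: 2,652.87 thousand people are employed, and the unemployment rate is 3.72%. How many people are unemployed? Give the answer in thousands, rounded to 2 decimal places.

Let U be the number unemployed. The labor force is E + U, and U/(E+U) = 0.0372.
So U = 0.0372 × 2,652.87 / (1 − 0.0372) = 98.6868 / 0.9628 ≈ 102.50 thousand.

About 102.50 thousand are unemployed.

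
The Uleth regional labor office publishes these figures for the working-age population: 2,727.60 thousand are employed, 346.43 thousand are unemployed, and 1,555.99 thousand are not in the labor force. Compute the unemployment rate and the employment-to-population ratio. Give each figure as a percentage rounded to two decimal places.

Unemployment rate ≈ 11.27%; employment-population ratio ≈ 58.91%.

Labor force = employed + unemployed = 2,727.60 + 346.43 = 3,074.03 thousand.
Working-age population = 3,074.03 + 1,555.99 = 4,630.02 thousand.
Unemployment rate = 346.43 / 3,074.03 = 11.27%.
Employment-population ratio = 2,727.60 / 4,630.02 = 58.91%.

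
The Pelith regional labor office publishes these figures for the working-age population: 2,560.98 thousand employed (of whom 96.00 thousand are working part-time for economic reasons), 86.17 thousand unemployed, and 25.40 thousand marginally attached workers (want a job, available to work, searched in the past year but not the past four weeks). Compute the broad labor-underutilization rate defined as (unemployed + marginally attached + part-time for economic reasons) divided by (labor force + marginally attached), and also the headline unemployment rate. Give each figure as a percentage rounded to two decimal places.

Broad underutilization rate ≈ 7.77%; headline unemployment rate ≈ 3.26%.

Labor force = 2,560.98 + 86.17 = 2,647.15 thousand.
Numerator = 86.17 + 25.40 + 96.00 = 207.57 thousand.
Denominator = 2,647.15 + 25.40 = 2,672.55 thousand.
Broad rate = 207.57 / 2,672.55 = 7.77%.
Headline unemployment rate = 86.17 / 2,647.15 = 3.26%.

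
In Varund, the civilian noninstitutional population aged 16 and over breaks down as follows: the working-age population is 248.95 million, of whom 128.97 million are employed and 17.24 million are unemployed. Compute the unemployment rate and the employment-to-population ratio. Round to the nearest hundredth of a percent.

Unemployment rate ≈ 11.79%; employment-population ratio ≈ 51.81%.

Labor force = employed + unemployed = 128.97 + 17.24 = 146.21 million.
Unemployment rate = 17.24 / 146.21 = 11.79%.
Employment-population ratio = 128.97 / 248.95 = 51.81%.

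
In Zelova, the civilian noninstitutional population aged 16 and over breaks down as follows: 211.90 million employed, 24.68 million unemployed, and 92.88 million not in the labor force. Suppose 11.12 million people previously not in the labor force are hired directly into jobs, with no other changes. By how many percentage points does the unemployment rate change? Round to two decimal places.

Initially, labor force = 211.90 + 24.68 = 236.58 million, so u = 24.68/236.58 = 10.43%.
After the change, employed and labor force both rise by 11.12; unemployed unchanged → E = 223.02, U = 24.68, labor force = 247.70 million.
New unemployment rate = 24.68 / 247.70 = 9.96%.
Change = 9.96% − 10.43% = −0.47 percentage points.

The unemployment rate changes by −0.47 percentage points.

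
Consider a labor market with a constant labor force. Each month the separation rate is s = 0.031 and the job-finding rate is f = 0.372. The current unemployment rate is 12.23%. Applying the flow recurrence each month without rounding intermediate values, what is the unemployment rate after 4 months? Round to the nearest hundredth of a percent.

Unemployment rate after four months ≈ 8.27%.

With a fixed labor force, u_{t+1} = u_t + s·(1−u_t) − f·u_t = u_t·(1−s−f) + s.
Here 1−s−f = 0.597 and s = 0.031.
u_1 = 0.122300 × 0.597 + 0.031 = 0.104013.
u_2 = 0.104013 × 0.597 + 0.031 = 0.093096.
u_3 = 0.093096 × 0.597 + 0.031 = 0.086578.
u_4 = 0.086578 × 0.597 + 0.031 = 0.082687.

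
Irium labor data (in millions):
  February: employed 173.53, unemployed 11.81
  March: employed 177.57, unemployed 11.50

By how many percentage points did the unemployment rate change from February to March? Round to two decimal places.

February: labor force = 173.53 + 11.81 = 185.34; u = 11.81/185.34 = 6.37%.
March: labor force = 177.57 + 11.50 = 189.07; u = 11.50/189.07 = 6.08%.
Change = 6.08% − 6.37% = −0.29 pp.

The unemployment rate changed by −0.29 percentage points.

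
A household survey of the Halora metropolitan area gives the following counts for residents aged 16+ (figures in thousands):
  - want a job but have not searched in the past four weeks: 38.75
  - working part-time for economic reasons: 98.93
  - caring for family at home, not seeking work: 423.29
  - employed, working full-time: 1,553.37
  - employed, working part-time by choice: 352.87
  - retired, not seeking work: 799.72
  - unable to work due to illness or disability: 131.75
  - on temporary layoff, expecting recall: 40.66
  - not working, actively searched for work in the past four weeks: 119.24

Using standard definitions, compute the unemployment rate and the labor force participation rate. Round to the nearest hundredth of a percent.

Unemployment rate ≈ 7.39%; labor force participation rate ≈ 60.84%.

Employed = 98.93 + 1,553.37 + 352.87 = 2,005.17 thousand (anyone who worked, including part-time for economic reasons, counts as employed).
Unemployed = 40.66 + 119.24 = 159.90 thousand (jobless and actively searching, or on temporary layoff).
Labor force = 2,005.17 + 159.90 = 2,165.07 thousand.
Not in labor force = 38.75 + 423.29 + 799.72 + 131.75 = 1,393.51 thousand (those not working and not actively searching are outside the labor force — including those who want a job but have given up searching).
Civilian working-age population = 2,165.07 + 1,393.51 = 3,558.58 thousand.
Unemployment rate = 159.90 / 2,165.07 = 7.39%.
Labor force participation rate = 2,165.07 / 3,558.58 = 60.84%.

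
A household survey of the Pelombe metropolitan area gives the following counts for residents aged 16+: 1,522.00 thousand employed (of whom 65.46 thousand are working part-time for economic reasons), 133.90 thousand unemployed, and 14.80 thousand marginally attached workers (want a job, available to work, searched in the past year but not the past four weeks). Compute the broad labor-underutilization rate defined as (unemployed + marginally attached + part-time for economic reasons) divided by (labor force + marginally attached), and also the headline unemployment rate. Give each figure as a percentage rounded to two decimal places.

Broad underutilization rate ≈ 12.82%; headline unemployment rate ≈ 8.09%.

Labor force = 1,522.00 + 133.90 = 1,655.90 thousand.
Numerator = 133.90 + 14.80 + 65.46 = 214.16 thousand.
Denominator = 1,655.90 + 14.80 = 1,670.70 thousand.
Broad rate = 214.16 / 1,670.70 = 12.82%.
Headline unemployment rate = 133.90 / 1,655.90 = 8.09%.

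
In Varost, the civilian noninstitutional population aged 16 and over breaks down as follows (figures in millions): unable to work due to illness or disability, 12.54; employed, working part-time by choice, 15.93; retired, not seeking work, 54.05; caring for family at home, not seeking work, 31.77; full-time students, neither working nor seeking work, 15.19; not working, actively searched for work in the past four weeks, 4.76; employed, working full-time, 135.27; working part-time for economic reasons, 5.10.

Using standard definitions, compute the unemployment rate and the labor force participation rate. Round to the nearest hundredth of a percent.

Unemployment rate ≈ 2.96%; labor force participation rate ≈ 58.65%.

Employed = 15.93 + 135.27 + 5.10 = 156.30 million (anyone who worked, including part-time for economic reasons, counts as employed).
Unemployed = 4.76 million.
Labor force = 156.30 + 4.76 = 161.06 million.
Not in labor force = 12.54 + 54.05 + 31.77 + 15.19 = 113.55 million (those not working and not actively searching are outside the labor force).
Civilian working-age population = 161.06 + 113.55 = 274.61 million.
Unemployment rate = 4.76 / 161.06 = 2.96%.
Labor force participation rate = 161.06 / 274.61 = 58.65%.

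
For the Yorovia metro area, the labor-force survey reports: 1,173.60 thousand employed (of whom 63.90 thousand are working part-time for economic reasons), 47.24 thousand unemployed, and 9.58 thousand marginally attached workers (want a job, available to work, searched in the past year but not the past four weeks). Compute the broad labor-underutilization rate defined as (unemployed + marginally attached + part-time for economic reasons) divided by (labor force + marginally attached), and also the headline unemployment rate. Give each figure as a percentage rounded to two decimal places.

Labor force = 1,173.60 + 47.24 = 1,220.84 thousand.
Numerator = 47.24 + 9.58 + 63.90 = 120.72 thousand.
Denominator = 1,220.84 + 9.58 = 1,230.42 thousand.
Broad rate = 120.72 / 1,230.42 = 9.81%.
Headline unemployment rate = 47.24 / 1,220.84 = 3.87%.

Broad underutilization rate ≈ 9.81%; headline unemployment rate ≈ 3.87%.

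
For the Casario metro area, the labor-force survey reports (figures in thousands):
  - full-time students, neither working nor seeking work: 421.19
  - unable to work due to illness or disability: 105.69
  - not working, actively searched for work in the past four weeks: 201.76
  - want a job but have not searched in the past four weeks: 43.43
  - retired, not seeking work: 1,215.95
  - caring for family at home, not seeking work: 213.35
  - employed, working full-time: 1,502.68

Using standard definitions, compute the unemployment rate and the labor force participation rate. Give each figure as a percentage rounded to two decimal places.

Employed = 1,502.68 thousand.
Unemployed = 201.76 thousand.
Labor force = 1,502.68 + 201.76 = 1,704.44 thousand.
Not in labor force = 421.19 + 105.69 + 43.43 + 1,215.95 + 213.35 = 1,999.61 thousand (those not working and not actively searching are outside the labor force — including those who want a job but have given up searching).
Civilian working-age population = 1,704.44 + 1,999.61 = 3,704.05 thousand.
Unemployment rate = 201.76 / 1,704.44 = 11.84%.
Labor force participation rate = 1,704.44 / 3,704.05 = 46.02%.

Unemployment rate ≈ 11.84%; labor force participation rate ≈ 46.02%.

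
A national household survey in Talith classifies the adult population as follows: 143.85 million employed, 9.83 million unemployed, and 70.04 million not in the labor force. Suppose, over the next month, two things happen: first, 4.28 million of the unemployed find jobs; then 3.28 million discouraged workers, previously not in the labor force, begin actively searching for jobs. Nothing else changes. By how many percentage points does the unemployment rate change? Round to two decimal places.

The unemployment rate changes by −0.77 percentage points.

Initially, labor force = 143.85 + 9.83 = 153.68 million, so u = 9.83/153.68 = 6.40%.
After the first change, unemployed falls and employed rises by 4.28; labor force unchanged → E = 148.13, U = 5.55, labor force = 153.68 million.
After the second change, unemployed and labor force both rise by 3.28 → E = 148.13, U = 8.83, labor force = 156.96 million.
New unemployment rate = 8.83 / 156.96 = 5.63%.
Change = 5.63% − 6.40% = −0.77 percentage points.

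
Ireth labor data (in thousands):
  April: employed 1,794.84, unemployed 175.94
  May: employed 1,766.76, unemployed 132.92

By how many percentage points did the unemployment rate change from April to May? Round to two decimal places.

April: labor force = 1,794.84 + 175.94 = 1,970.78; u = 175.94/1,970.78 = 8.93%.
May: labor force = 1,766.76 + 132.92 = 1,899.68; u = 132.92/1,899.68 = 7.00%.
Change = 7.00% − 8.93% = −1.93 pp.

The unemployment rate changed by −1.93 percentage points.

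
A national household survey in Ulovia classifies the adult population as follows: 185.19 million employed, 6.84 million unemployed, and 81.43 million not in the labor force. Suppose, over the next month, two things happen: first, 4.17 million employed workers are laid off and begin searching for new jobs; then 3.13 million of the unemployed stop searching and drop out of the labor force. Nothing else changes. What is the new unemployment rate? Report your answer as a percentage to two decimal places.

Initially, labor force = 185.19 + 6.84 = 192.03 million, so u = 6.84/192.03 = 3.56%.
After the first change, employed falls and unemployed rises by 4.17; labor force unchanged → E = 181.02, U = 11.01, labor force = 192.03 million.
After the second change, unemployed and labor force both fall by 3.13 → E = 181.02, U = 7.88, labor force = 188.90 million.
New unemployment rate = 7.88 / 188.90 = 4.17%.

New unemployment rate ≈ 4.17%.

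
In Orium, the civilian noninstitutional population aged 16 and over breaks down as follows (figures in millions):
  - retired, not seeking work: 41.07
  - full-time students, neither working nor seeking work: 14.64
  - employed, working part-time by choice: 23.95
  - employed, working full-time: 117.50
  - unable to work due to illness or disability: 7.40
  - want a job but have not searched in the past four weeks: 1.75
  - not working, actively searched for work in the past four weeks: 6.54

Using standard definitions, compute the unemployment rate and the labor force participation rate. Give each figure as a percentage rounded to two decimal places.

Employed = 23.95 + 117.50 = 141.45 million.
Unemployed = 6.54 million.
Labor force = 141.45 + 6.54 = 147.99 million.
Not in labor force = 41.07 + 14.64 + 7.40 + 1.75 = 64.86 million (those not working and not actively searching are outside the labor force — including those who want a job but have given up searching).
Civilian working-age population = 147.99 + 64.86 = 212.85 million.
Unemployment rate = 6.54 / 147.99 = 4.42%.
Labor force participation rate = 147.99 / 212.85 = 69.53%.

Unemployment rate ≈ 4.42%; labor force participation rate ≈ 69.53%.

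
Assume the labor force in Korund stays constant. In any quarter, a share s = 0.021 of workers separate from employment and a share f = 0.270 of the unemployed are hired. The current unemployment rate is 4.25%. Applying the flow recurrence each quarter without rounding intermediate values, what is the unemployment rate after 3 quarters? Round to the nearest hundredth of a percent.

Unemployment rate after three quarters ≈ 6.16%.

With a fixed labor force, u_{t+1} = u_t + s·(1−u_t) − f·u_t = u_t·(1−s−f) + s.
Here 1−s−f = 0.709 and s = 0.021.
u_1 = 0.042500 × 0.709 + 0.021 = 0.051132.
u_2 = 0.051132 × 0.709 + 0.021 = 0.057253.
u_3 = 0.057253 × 0.709 + 0.021 = 0.061592.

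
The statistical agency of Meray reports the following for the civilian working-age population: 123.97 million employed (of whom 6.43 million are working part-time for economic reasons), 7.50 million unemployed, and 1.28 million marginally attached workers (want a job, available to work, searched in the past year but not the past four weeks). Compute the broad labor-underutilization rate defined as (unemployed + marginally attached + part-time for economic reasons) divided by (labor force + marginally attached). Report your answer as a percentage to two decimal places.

Broad underutilization rate ≈ 11.46%.

Labor force = 123.97 + 7.50 = 131.47 million.
Numerator = 7.50 + 1.28 + 6.43 = 15.21 million.
Denominator = 131.47 + 1.28 = 132.75 million.
Broad rate = 15.21 / 132.75 = 11.46%.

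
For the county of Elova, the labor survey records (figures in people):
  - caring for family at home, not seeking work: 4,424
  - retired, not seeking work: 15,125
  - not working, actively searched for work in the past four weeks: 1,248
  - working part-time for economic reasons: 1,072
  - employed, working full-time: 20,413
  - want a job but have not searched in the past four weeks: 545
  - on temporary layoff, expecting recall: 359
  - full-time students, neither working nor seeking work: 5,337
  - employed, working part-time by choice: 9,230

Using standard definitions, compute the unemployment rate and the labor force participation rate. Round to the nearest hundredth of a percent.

Employed = 1,072 + 20,413 + 9,230 = 30,715 (anyone who worked, including part-time for economic reasons, counts as employed).
Unemployed = 1,248 + 359 = 1,607 (jobless and actively searching, or on temporary layoff).
Labor force = 30,715 + 1,607 = 32,322.
Not in labor force = 4,424 + 15,125 + 545 + 5,337 = 25,431 (those not working and not actively searching are outside the labor force — including those who want a job but have given up searching).
Civilian working-age population = 32,322 + 25,431 = 57,753.
Unemployment rate = 1,607 / 32,322 = 4.97%.
Labor force participation rate = 32,322 / 57,753 = 55.97%.

Unemployment rate ≈ 4.97%; labor force participation rate ≈ 55.97%.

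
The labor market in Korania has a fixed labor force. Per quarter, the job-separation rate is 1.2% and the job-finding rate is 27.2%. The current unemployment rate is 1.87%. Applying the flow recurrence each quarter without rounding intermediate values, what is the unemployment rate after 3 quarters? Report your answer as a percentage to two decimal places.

Unemployment rate after three quarters ≈ 3.36%.

With a fixed labor force, u_{t+1} = u_t + s·(1−u_t) − f·u_t = u_t·(1−s−f) + s.
Here 1−s−f = 0.716 and s = 0.012.
u_1 = 0.018700 × 0.716 + 0.012 = 0.025389.
u_2 = 0.025389 × 0.716 + 0.012 = 0.030179.
u_3 = 0.030179 × 0.716 + 0.012 = 0.033608.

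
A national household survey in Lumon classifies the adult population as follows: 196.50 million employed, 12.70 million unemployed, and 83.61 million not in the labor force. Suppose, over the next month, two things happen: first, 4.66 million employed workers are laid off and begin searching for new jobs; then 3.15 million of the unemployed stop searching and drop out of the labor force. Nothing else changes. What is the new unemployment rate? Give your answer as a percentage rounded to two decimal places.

Initially, labor force = 196.50 + 12.70 = 209.20 million, so u = 12.70/209.20 = 6.07%.
After the first change, employed falls and unemployed rises by 4.66; labor force unchanged → E = 191.84, U = 17.36, labor force = 209.20 million.
After the second change, unemployed and labor force both fall by 3.15 → E = 191.84, U = 14.21, labor force = 206.05 million.
New unemployment rate = 14.21 / 206.05 = 6.90%.

New unemployment rate ≈ 6.90%.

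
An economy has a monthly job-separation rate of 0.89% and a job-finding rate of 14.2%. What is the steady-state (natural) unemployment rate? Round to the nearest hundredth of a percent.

At steady state the flows balance: s·E = f·U, so U/(E+U) = s/(s+f).
u* = 0.89 / (0.89 + 14.2) = 0.89 / 15.09 = 5.90%.

Steady-state unemployment rate ≈ 5.90%.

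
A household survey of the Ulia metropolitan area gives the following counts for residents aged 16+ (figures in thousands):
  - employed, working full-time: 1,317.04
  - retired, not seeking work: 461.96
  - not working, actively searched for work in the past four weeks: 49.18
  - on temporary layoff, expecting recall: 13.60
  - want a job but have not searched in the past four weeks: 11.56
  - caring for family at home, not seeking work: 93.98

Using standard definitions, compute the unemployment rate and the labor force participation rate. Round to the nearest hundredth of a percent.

Unemployment rate ≈ 4.55%; labor force participation rate ≈ 70.86%.

Employed = 1,317.04 thousand.
Unemployed = 49.18 + 13.60 = 62.78 thousand (jobless and actively searching, or on temporary layoff).
Labor force = 1,317.04 + 62.78 = 1,379.82 thousand.
Not in labor force = 461.96 + 11.56 + 93.98 = 567.50 thousand (those not working and not actively searching are outside the labor force — including those who want a job but have given up searching).
Civilian working-age population = 1,379.82 + 567.50 = 1,947.32 thousand.
Unemployment rate = 62.78 / 1,379.82 = 4.55%.
Labor force participation rate = 1,379.82 / 1,947.32 = 70.86%.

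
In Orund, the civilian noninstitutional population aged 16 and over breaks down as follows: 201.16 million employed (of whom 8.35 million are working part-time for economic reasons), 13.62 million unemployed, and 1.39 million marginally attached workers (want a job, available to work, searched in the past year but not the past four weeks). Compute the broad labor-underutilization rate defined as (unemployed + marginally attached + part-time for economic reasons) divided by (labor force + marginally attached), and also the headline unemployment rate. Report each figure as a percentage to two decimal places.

Labor force = 201.16 + 13.62 = 214.78 million.
Numerator = 13.62 + 1.39 + 8.35 = 23.36 million.
Denominator = 214.78 + 1.39 = 216.17 million.
Broad rate = 23.36 / 216.17 = 10.81%.
Headline unemployment rate = 13.62 / 214.78 = 6.34%.

Broad underutilization rate ≈ 10.81%; headline unemployment rate ≈ 6.34%.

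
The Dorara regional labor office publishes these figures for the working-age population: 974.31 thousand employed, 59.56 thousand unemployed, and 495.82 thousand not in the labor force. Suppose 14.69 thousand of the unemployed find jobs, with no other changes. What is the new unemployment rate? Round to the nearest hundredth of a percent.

New unemployment rate ≈ 4.34%.

Initially, labor force = 974.31 + 59.56 = 1,033.87 thousand, so u = 59.56/1,033.87 = 5.76%.
After the change, unemployed falls and employed rises by 14.69; labor force unchanged → E = 989.00, U = 44.87, labor force = 1,033.87 thousand.
New unemployment rate = 44.87 / 1,033.87 = 4.34%.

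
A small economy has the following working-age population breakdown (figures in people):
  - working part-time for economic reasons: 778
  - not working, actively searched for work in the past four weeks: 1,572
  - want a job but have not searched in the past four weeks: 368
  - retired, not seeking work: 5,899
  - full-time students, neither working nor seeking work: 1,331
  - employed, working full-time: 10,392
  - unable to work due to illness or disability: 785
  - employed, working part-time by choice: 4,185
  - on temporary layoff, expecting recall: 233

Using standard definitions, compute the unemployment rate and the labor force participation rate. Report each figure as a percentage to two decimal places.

Unemployment rate ≈ 10.52%; labor force participation rate ≈ 67.18%.

Employed = 778 + 10,392 + 4,185 = 15,355 (anyone who worked, including part-time for economic reasons, counts as employed).
Unemployed = 1,572 + 233 = 1,805 (jobless and actively searching, or on temporary layoff).
Labor force = 15,355 + 1,805 = 17,160.
Not in labor force = 368 + 5,899 + 1,331 + 785 = 8,383 (those not working and not actively searching are outside the labor force — including those who want a job but have given up searching).
Civilian working-age population = 17,160 + 8,383 = 25,543.
Unemployment rate = 1,805 / 17,160 = 10.52%.
Labor force participation rate = 17,160 / 25,543 = 67.18%.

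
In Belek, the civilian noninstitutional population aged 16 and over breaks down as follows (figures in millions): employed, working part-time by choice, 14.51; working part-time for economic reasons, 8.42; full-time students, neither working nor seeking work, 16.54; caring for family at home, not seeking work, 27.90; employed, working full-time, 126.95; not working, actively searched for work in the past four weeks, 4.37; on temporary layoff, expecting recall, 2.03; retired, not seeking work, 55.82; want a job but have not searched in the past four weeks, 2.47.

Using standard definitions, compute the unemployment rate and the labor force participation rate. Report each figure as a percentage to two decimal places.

Unemployment rate ≈ 4.10%; labor force participation rate ≈ 60.34%.

Employed = 14.51 + 8.42 + 126.95 = 149.88 million (anyone who worked, including part-time for economic reasons, counts as employed).
Unemployed = 4.37 + 2.03 = 6.40 million (jobless and actively searching, or on temporary layoff).
Labor force = 149.88 + 6.40 = 156.28 million.
Not in labor force = 16.54 + 27.90 + 55.82 + 2.47 = 102.73 million (those not working and not actively searching are outside the labor force — including those who want a job but have given up searching).
Civilian working-age population = 156.28 + 102.73 = 259.01 million.
Unemployment rate = 6.40 / 156.28 = 4.10%.
Labor force participation rate = 156.28 / 259.01 = 60.34%.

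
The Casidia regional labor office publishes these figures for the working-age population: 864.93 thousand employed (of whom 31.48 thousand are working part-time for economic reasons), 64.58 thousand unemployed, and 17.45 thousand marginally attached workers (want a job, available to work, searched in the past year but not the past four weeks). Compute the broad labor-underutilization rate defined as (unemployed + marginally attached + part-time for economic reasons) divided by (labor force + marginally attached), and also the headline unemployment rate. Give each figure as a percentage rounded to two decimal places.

Labor force = 864.93 + 64.58 = 929.51 thousand.
Numerator = 64.58 + 17.45 + 31.48 = 113.51 thousand.
Denominator = 929.51 + 17.45 = 946.96 thousand.
Broad rate = 113.51 / 946.96 = 11.99%.
Headline unemployment rate = 64.58 / 929.51 = 6.95%.

Broad underutilization rate ≈ 11.99%; headline unemployment rate ≈ 6.95%.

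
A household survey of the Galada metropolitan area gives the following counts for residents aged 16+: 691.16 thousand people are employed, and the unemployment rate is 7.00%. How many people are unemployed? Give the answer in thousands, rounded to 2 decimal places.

About 52.02 thousand are unemployed.

Let U be the number unemployed. The labor force is E + U, and U/(E+U) = 0.0700.
So U = 0.0700 × 691.16 / (1 − 0.0700) = 48.3812 / 0.9300 ≈ 52.02 thousand.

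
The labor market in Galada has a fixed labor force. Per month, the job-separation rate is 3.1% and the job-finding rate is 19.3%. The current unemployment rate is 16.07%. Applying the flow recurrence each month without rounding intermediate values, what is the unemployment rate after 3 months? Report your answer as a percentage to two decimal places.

With a fixed labor force, u_{t+1} = u_t + s·(1−u_t) − f·u_t = u_t·(1−s−f) + s.
Here 1−s−f = 0.776 and s = 0.031.
u_1 = 0.160700 × 0.776 + 0.031 = 0.155703.
u_2 = 0.155703 × 0.776 + 0.031 = 0.151826.
u_3 = 0.151826 × 0.776 + 0.031 = 0.148817.

Unemployment rate after three months ≈ 14.88%.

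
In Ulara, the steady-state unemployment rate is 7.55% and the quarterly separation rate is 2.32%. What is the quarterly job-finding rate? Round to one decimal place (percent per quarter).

Job-finding rate ≈ 28.4% per quarter.

From u* = s/(s+f): f = s·(1−u)/u.
f = 2.32 × (1 − 0.0755) / 0.0755 = 2.1448 / 0.0755 ≈ 28.4% per quarter.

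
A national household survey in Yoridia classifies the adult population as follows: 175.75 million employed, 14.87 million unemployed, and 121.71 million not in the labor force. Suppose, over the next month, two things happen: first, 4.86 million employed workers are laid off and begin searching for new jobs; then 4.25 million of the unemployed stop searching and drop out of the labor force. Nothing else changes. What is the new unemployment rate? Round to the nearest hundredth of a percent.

New unemployment rate ≈ 8.31%.

Initially, labor force = 175.75 + 14.87 = 190.62 million, so u = 14.87/190.62 = 7.80%.
After the first change, employed falls and unemployed rises by 4.86; labor force unchanged → E = 170.89, U = 19.73, labor force = 190.62 million.
After the second change, unemployed and labor force both fall by 4.25 → E = 170.89, U = 15.48, labor force = 186.37 million.
New unemployment rate = 15.48 / 186.37 = 8.31%.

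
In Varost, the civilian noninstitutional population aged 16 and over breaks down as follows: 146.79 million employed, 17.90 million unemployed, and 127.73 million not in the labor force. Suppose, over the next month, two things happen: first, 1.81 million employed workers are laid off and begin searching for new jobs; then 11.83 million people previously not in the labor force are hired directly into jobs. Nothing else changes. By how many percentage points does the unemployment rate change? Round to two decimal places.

The unemployment rate changes by +0.30 percentage points.

Initially, labor force = 146.79 + 17.90 = 164.69 million, so u = 17.90/164.69 = 10.87%.
After the first change, employed falls and unemployed rises by 1.81; labor force unchanged → E = 144.98, U = 19.71, labor force = 164.69 million.
After the second change, employed and labor force both rise by 11.83; unemployed unchanged → E = 156.81, U = 19.71, labor force = 176.52 million.
New unemployment rate = 19.71 / 176.52 = 11.17%.
Change = 11.17% − 10.87% = +0.30 percentage points.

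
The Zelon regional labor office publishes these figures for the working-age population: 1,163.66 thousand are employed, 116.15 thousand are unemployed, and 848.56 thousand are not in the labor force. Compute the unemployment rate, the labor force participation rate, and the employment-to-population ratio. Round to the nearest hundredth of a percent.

Labor force = employed + unemployed = 1,163.66 + 116.15 = 1,279.81 thousand.
Working-age population = 1,279.81 + 848.56 = 2,128.37 thousand.
Unemployment rate = 116.15 / 1,279.81 = 9.08%.
Labor force participation rate = 1,279.81 / 2,128.37 = 60.13%.
Employment-population ratio = 1,163.66 / 2,128.37 = 54.67%.

Unemployment rate ≈ 9.08%; labor force participation rate ≈ 60.13%; employment-population ratio ≈ 54.67%.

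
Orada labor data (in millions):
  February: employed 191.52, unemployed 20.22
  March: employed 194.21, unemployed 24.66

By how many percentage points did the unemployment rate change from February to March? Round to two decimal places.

February: labor force = 191.52 + 20.22 = 211.74; u = 20.22/211.74 = 9.55%.
March: labor force = 194.21 + 24.66 = 218.87; u = 24.66/218.87 = 11.27%.
Change = 11.27% − 9.55% = +1.72 pp.

The unemployment rate changed by +1.72 percentage points.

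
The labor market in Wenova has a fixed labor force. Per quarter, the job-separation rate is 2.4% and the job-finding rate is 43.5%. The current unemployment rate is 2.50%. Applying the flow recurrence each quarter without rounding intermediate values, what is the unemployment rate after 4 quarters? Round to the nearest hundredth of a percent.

With a fixed labor force, u_{t+1} = u_t + s·(1−u_t) − f·u_t = u_t·(1−s−f) + s.
Here 1−s−f = 0.541 and s = 0.024.
u_1 = 0.025000 × 0.541 + 0.024 = 0.037525.
u_2 = 0.037525 × 0.541 + 0.024 = 0.044301.
u_3 = 0.044301 × 0.541 + 0.024 = 0.047967.
u_4 = 0.047967 × 0.541 + 0.024 = 0.049950.

Unemployment rate after four quarters ≈ 5.00%.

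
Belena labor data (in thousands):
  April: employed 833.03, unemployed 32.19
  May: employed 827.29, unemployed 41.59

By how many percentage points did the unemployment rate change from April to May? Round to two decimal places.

The unemployment rate changed by +1.07 percentage points.

April: labor force = 833.03 + 32.19 = 865.22; u = 32.19/865.22 = 3.72%.
May: labor force = 827.29 + 41.59 = 868.88; u = 41.59/868.88 = 4.79%.
Change = 4.79% − 3.72% = +1.07 pp.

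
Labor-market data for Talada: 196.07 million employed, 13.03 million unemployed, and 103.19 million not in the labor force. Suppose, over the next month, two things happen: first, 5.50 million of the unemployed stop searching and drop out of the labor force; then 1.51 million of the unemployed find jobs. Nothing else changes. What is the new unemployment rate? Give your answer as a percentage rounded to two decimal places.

Initially, labor force = 196.07 + 13.03 = 209.10 million, so u = 13.03/209.10 = 6.23%.
After the first change, unemployed and labor force both fall by 5.50 → E = 196.07, U = 7.53, labor force = 203.60 million.
After the second change, unemployed falls and employed rises by 1.51; labor force unchanged → E = 197.58, U = 6.02, labor force = 203.60 million.
New unemployment rate = 6.02 / 203.60 = 2.96%.

New unemployment rate ≈ 2.96%.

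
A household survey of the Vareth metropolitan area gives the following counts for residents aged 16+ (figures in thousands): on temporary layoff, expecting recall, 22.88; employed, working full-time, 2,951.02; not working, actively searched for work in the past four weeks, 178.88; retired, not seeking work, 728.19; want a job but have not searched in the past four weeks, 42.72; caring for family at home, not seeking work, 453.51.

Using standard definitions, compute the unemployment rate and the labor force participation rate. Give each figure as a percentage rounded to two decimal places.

Unemployment rate ≈ 6.40%; labor force participation rate ≈ 72.03%.

Employed = 2,951.02 thousand.
Unemployed = 22.88 + 178.88 = 201.76 thousand (jobless and actively searching, or on temporary layoff).
Labor force = 2,951.02 + 201.76 = 3,152.78 thousand.
Not in labor force = 728.19 + 42.72 + 453.51 = 1,224.42 thousand (those not working and not actively searching are outside the labor force — including those who want a job but have given up searching).
Civilian working-age population = 3,152.78 + 1,224.42 = 4,377.20 thousand.
Unemployment rate = 201.76 / 3,152.78 = 6.40%.
Labor force participation rate = 3,152.78 / 4,377.20 = 72.03%.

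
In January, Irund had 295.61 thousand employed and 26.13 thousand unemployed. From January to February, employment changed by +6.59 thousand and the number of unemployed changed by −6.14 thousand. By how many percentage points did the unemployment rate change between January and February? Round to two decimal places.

The unemployment rate changed by −1.92 percentage points.

January: labor force = 295.61 + 26.13 = 321.74; u = 26.13/321.74 = 8.12%.
February: labor force = 302.20 + 19.99 = 322.19; u = 19.99/322.19 = 6.20%.
Change = 6.20% − 8.12% = −1.92 pp.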